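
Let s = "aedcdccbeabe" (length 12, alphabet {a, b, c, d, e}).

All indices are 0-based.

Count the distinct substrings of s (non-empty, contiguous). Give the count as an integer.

69

rank | idx | suffix
   0 |   9 | abe
   1 |   0 | aedcdccbeabe
   2 |  10 | be
   3 |   7 | beabe
   4 |   6 | cbeabe
   5 |   5 | ccbeabe
   6 |   3 | cdccbeabe
   7 |   4 | dccbeabe
   8 |   2 | dcdccbeabe
   9 |  11 | e
  10 |   8 | eabe
  11 |   1 | edcdccbeabe

SA = [9, 0, 10, 7, 6, 5, 3, 4, 2, 11, 8, 1]
rank  pair      lcp
   1  s[9:],s[0:]  1  'a'
   2  s[0:],s[10:]  0  ''
   3  s[10:],s[7:]  2  'be'
   4  s[7:],s[6:]  0  ''
   5  s[6:],s[5:]  1  'c'
   6  s[5:],s[3:]  1  'c'
   7  s[3:],s[4:]  0  ''
   8  s[4:],s[2:]  2  'dc'
   9  s[2:],s[11:]  0  ''
  10  s[11:],s[8:]  1  'e'
  11  s[8:],s[1:]  1  'e'

n(n+1)/2 = 12·13/2 = 78
Σ LCP = 0 + 1 + 0 + 2 + 0 + 1 + 1 + 0 + 2 + 0 + 1 + 1 = 9
distinct = 78 − 9 = 69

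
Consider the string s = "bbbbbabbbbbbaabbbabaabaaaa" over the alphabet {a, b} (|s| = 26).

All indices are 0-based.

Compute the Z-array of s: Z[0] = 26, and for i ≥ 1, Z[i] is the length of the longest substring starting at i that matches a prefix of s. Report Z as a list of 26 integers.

Z[0]=26
i=1: fresh scan; Z[1]=4 scan→box=[1,5)
i=2: min(r-i=3, Z[1]=4)=3; Z[2]=3
i=3: min(r-i=2, Z[2]=3)=2; Z[3]=2
i=4: min(r-i=1, Z[3]=2)=1; Z[4]=1
i=5: fresh scan; Z[5]=0
i=6: fresh scan; Z[6]=5 scan→box=[6,11)
i=7: min(r-i=4, Z[1]=4)=4; Z[7]=6 scan→box=[7,13)
i=8: min(r-i=5, Z[1]=4)=4; Z[8]=4
i=9: min(r-i=4, Z[2]=3)=3; Z[9]=3
i=10: min(r-i=3, Z[3]=2)=2; Z[10]=2
i=11: min(r-i=2, Z[4]=1)=1; Z[11]=1
i=12: min(r-i=1, Z[5]=0)=0; Z[12]=0
i=13: fresh scan; Z[13]=0
i=14: fresh scan; Z[14]=3 scan→box=[14,17)
i=15: min(r-i=2, Z[1]=4)=2; Z[15]=2
i=16: min(r-i=1, Z[2]=3)=1; Z[16]=1
i=17: fresh scan; Z[17]=0
i=18: fresh scan; Z[18]=1 scan→box=[18,19)
i=19: fresh scan; Z[19]=0
i=20: fresh scan; Z[20]=0
i=21: fresh scan; Z[21]=1 scan→box=[21,22)
i=22: fresh scan; Z[22]=0
i=23: fresh scan; Z[23]=0
i=24: fresh scan; Z[24]=0
i=25: fresh scan; Z[25]=0

[26, 4, 3, 2, 1, 0, 5, 6, 4, 3, 2, 1, 0, 0, 3, 2, 1, 0, 1, 0, 0, 1, 0, 0, 0, 0]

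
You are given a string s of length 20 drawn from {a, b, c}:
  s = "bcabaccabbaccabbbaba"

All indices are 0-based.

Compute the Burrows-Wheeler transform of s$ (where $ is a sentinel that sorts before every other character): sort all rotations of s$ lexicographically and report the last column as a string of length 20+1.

rank  rotation               last
    0  $bcabaccabbaccabbbaba  a
    1  a$bcabaccabbaccabbbab  b
    2  aba$bcabaccabbaccabbb  b
    3  abaccabbaccabbbaba$bc  c
    4  abbaccabbbaba$bcabacc  c
    5  abbbaba$bcabaccabbacc  c
    6  accabbaccabbbaba$bcab  b
    7  accabbbaba$bcabaccabb  b
    8  ba$bcabaccabbaccabbba  a
    9  baba$bcabaccabbaccabb  b
   10  baccabbaccabbbaba$bca  a
   11  baccabbbaba$bcabaccab  b
   12  bbaba$bcabaccabbaccab  b
   13  bbaccabbbaba$bcabacca  a
   14  bbbaba$bcabaccabbacca  a
   15  bcabaccabbaccabbbaba$  $
   16  cabaccabbaccabbbaba$b  b
   17  cabbaccabbbaba$bcabac  c
   18  cabbbaba$bcabaccabbac  c
   19  ccabbaccabbbaba$bcaba  a
   20  ccabbbaba$bcabaccabba  a

abbcccbbababbaa$bccaa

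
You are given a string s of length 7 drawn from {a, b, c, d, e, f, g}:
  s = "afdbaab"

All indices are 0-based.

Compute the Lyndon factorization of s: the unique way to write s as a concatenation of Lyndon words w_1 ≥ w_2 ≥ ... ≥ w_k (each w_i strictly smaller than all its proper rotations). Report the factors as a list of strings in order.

["afdb", "aab"]

emit factor 1: 'afdb' (i=0, period=4)
emit factor 2: 'aab' (i=4, period=3)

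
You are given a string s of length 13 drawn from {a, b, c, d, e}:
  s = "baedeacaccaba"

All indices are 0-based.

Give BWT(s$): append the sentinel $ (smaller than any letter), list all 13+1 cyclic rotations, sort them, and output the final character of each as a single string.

rank  rotation        last
    0  $baedeacaccaba  a
    1  a$baedeacaccab  b
    2  aba$baedeacacc  c
    3  acaccaba$baede  e
    4  accaba$baedeac  c
    5  aedeacaccaba$b  b
    6  ba$baedeacacca  a
    7  baedeacaccaba$  $
    8  caba$baedeacac  c
    9  caccaba$baedea  a
   10  ccaba$baedeaca  a
   11  deacaccaba$bae  e
   12  eacaccaba$baed  d
   13  edeacaccaba$ba  a

abcecba$caaeda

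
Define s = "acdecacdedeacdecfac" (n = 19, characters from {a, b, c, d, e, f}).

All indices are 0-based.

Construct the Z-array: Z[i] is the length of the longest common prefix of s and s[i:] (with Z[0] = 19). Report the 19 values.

Z[0]=19
i=1: i≥r, start 0; Z[1]=0
i=2: i≥r, start 0; Z[2]=0
i=3: i≥r, start 0; Z[3]=0
i=4: i≥r, start 0; Z[4]=0
i=5: i≥r, start 0; Z[5]=4 extend→box=[5,9)
i=6: min(r-i=3, Z[1]=0)=0; Z[6]=0
i=7: min(r-i=2, Z[2]=0)=0; Z[7]=0
i=8: min(r-i=1, Z[3]=0)=0; Z[8]=0
i=9: i≥r, start 0; Z[9]=0
i=10: i≥r, start 0; Z[10]=0
i=11: i≥r, start 0; Z[11]=5 extend→box=[11,16)
i=12: min(r-i=4, Z[1]=0)=0; Z[12]=0
i=13: min(r-i=3, Z[2]=0)=0; Z[13]=0
i=14: min(r-i=2, Z[3]=0)=0; Z[14]=0
i=15: min(r-i=1, Z[4]=0)=0; Z[15]=0
i=16: i≥r, start 0; Z[16]=0
i=17: i≥r, start 0; Z[17]=2 extend→box=[17,19)
i=18: min(r-i=1, Z[1]=0)=0; Z[18]=0

[19, 0, 0, 0, 0, 4, 0, 0, 0, 0, 0, 5, 0, 0, 0, 0, 0, 2, 0]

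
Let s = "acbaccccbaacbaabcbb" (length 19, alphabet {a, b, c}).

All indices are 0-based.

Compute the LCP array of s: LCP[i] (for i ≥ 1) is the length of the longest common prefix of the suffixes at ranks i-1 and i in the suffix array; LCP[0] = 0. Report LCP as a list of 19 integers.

rank | idx | suffix
   0 |  13 | aabcbb
   1 |   9 | aacbaabcbb
   2 |  14 | abcbb
   3 |  10 | acbaabcbb
   4 |   0 | acbaccccbaacbaabcbb
   5 |   3 | accccbaacbaabcbb
   6 |  18 | b
   7 |  12 | baabcbb
   8 |   8 | baacbaabcbb
   9 |   2 | baccccbaacbaabcbb
  10 |  17 | bb
  11 |  15 | bcbb
  12 |  11 | cbaabcbb
  13 |   7 | cbaacbaabcbb
  14 |   1 | cbaccccbaacbaabcbb
  15 |  16 | cbb
  16 |   6 | ccbaacbaabcbb
  17 |   5 | cccbaacbaabcbb
  18 |   4 | ccccbaacbaabcbb

SA = [13, 9, 14, 10, 0, 3, 18, 12, 8, 2, 17, 15, 11, 7, 1, 16, 6, 5, 4]
rank  pair      lcp
   1  s[13:],s[9:]  2  'aa'
   2  s[9:],s[14:]  1  'a'
   3  s[14:],s[10:]  1  'a'
   4  s[10:],s[0:]  4  'acba'
   5  s[0:],s[3:]  2  'ac'
   6  s[3:],s[18:]  0  ''
   7  s[18:],s[12:]  1  'b'
   8  s[12:],s[8:]  3  'baa'
   9  s[8:],s[2:]  2  'ba'
  10  s[2:],s[17:]  1  'b'
  11  s[17:],s[15:]  1  'b'
  12  s[15:],s[11:]  0  ''
  13  s[11:],s[7:]  4  'cbaa'
  14  s[7:],s[1:]  3  'cba'
  15  s[1:],s[16:]  2  'cb'
  16  s[16:],s[6:]  1  'c'
  17  s[6:],s[5:]  2  'cc'
  18  s[5:],s[4:]  3  'ccc'

[0, 2, 1, 1, 4, 2, 0, 1, 3, 2, 1, 1, 0, 4, 3, 2, 1, 2, 3]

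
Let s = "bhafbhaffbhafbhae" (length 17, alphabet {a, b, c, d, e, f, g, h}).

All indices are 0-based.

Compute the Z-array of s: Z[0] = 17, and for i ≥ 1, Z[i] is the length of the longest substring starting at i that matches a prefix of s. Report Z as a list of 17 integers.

[17, 0, 0, 0, 4, 0, 0, 0, 0, 7, 0, 0, 0, 3, 0, 0, 0]

Z[0]=17
i=1: i≥r, start 0; Z[1]=0
i=2: i≥r, start 0; Z[2]=0
i=3: i≥r, start 0; Z[3]=0
i=4: i≥r, start 0; Z[4]=4 extend→box=[4,8)
i=5: min(r-i=3, Z[1]=0)=0; Z[5]=0
i=6: min(r-i=2, Z[2]=0)=0; Z[6]=0
i=7: min(r-i=1, Z[3]=0)=0; Z[7]=0
i=8: i≥r, start 0; Z[8]=0
i=9: i≥r, start 0; Z[9]=7 extend→box=[9,16)
i=10: min(r-i=6, Z[1]=0)=0; Z[10]=0
i=11: min(r-i=5, Z[2]=0)=0; Z[11]=0
i=12: min(r-i=4, Z[3]=0)=0; Z[12]=0
i=13: min(r-i=3, Z[4]=4)=3; Z[13]=3
i=14: min(r-i=2, Z[5]=0)=0; Z[14]=0
i=15: min(r-i=1, Z[6]=0)=0; Z[15]=0
i=16: i≥r, start 0; Z[16]=0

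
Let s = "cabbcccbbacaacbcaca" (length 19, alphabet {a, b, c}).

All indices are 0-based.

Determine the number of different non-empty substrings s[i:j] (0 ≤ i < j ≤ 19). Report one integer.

rank | idx | suffix
   0 |  18 | a
   1 |  11 | aacbcaca
   2 |   1 | abbcccbbacaacbcaca
   3 |  16 | aca
   4 |   9 | acaacbcaca
   5 |  12 | acbcaca
   6 |   8 | bacaacbcaca
   7 |   7 | bbacaacbcaca
   8 |   2 | bbcccbbacaacbcaca
   9 |  14 | bcaca
  10 |   3 | bcccbbacaacbcaca
  11 |  17 | ca
  12 |  10 | caacbcaca
  13 |   0 | cabbcccbbacaacbcaca
  14 |  15 | caca
  15 |   6 | cbbacaacbcaca
  16 |  13 | cbcaca
  17 |   5 | ccbbacaacbcaca
  18 |   4 | cccbbacaacbcaca

SA = [18, 11, 1, 16, 9, 12, 8, 7, 2, 14, 3, 17, 10, 0, 15, 6, 13, 5, 4]
[i] adj suffixes → lcp
  [1] 18/11 → 1 ('a')
  [2] 11/1 → 1 ('a')
  [3] 1/16 → 1 ('a')
  [4] 16/9 → 3 ('aca')
  [5] 9/12 → 2 ('ac')
  [6] 12/8 → 0 ('')
  [7] 8/7 → 1 ('b')
  [8] 7/2 → 2 ('bb')
  [9] 2/14 → 1 ('b')
  [10] 14/3 → 2 ('bc')
  [11] 3/17 → 0 ('')
  [12] 17/10 → 2 ('ca')
  [13] 10/0 → 2 ('ca')
  [14] 0/15 → 2 ('ca')
  [15] 15/6 → 1 ('c')
  [16] 6/13 → 2 ('cb')
  [17] 13/5 → 1 ('c')
  [18] 5/4 → 2 ('cc')

n(n+1)/2 = 19·20/2 = 190
Σ LCP = 0 + 1 + 1 + 1 + 3 + 2 + 0 + 1 + 2 + 1 + 2 + 0 + 2 + 2 + 2 + 1 + 2 + 1 + 2 = 26
distinct = 190 − 26 = 164

164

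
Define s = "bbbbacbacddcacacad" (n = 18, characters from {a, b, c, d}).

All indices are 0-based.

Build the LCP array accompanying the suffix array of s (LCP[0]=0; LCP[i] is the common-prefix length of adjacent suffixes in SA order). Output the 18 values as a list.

[0, 3, 2, 2, 1, 0, 3, 1, 2, 3, 0, 4, 2, 1, 1, 0, 1, 1]

rank→(start, suffix):
  0 → (12, 'acacad')
  1 → (14, 'acad')
  2 → (4, 'acbacddcacacad')
  3 → (7, 'acddcacacad')
  4 → (16, 'ad')
  5 → (3, 'bacbacddcacacad')
  6 → (6, 'bacddcacacad')
  7 → (2, 'bbacbacddcacacad')
  8 → (1, 'bbbacbacddcacacad')
  9 → (0, 'bbbbacbacddcacacad')
  10 → (11, 'cacacad')
  11 → (13, 'cacad')
  12 → (15, 'cad')
  13 → (5, 'cbacddcacacad')
  14 → (8, 'cddcacacad')
  15 → (17, 'd')
  16 → (10, 'dcacacad')
  17 → (9, 'ddcacacad')

SA = [12, 14, 4, 7, 16, 3, 6, 2, 1, 0, 11, 13, 15, 5, 8, 17, 10, 9]
i: (SA[i-1],SA[i]) lcp shared
  1: (12,14) 3 'aca'
  2: (14,4) 2 'ac'
  3: (4,7) 2 'ac'
  4: (7,16) 1 'a'
  5: (16,3) 0 ''
  6: (3,6) 3 'bac'
  7: (6,2) 1 'b'
  8: (2,1) 2 'bb'
  9: (1,0) 3 'bbb'
  10: (0,11) 0 ''
  11: (11,13) 4 'caca'
  12: (13,15) 2 'ca'
  13: (15,5) 1 'c'
  14: (5,8) 1 'c'
  15: (8,17) 0 ''
  16: (17,10) 1 'd'
  17: (10,9) 1 'd'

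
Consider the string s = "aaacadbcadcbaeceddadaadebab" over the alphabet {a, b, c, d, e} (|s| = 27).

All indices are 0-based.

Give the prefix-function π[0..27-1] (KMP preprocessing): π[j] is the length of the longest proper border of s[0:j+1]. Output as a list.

π[0] = 0
j=1 s[j]='a': π[1]=1 (border 'a')
j=2 s[j]='a': π[2]=2 (border 'aa')
j=3 s[j]='c': k: 2→1→0; π[3]=0 (border '')
j=4 s[j]='a': π[4]=1 (border 'a')
j=5 s[j]='d': k: 1→0; π[5]=0 (border '')
j=6 s[j]='b': π[6]=0 (border '')
j=7 s[j]='c': π[7]=0 (border '')
j=8 s[j]='a': π[8]=1 (border 'a')
j=9 s[j]='d': k: 1→0; π[9]=0 (border '')
j=10 s[j]='c': π[10]=0 (border '')
j=11 s[j]='b': π[11]=0 (border '')
j=12 s[j]='a': π[12]=1 (border 'a')
j=13 s[j]='e': k: 1→0; π[13]=0 (border '')
j=14 s[j]='c': π[14]=0 (border '')
j=15 s[j]='e': π[15]=0 (border '')
j=16 s[j]='d': π[16]=0 (border '')
j=17 s[j]='d': π[17]=0 (border '')
j=18 s[j]='a': π[18]=1 (border 'a')
j=19 s[j]='d': k: 1→0; π[19]=0 (border '')
j=20 s[j]='a': π[20]=1 (border 'a')
j=21 s[j]='a': π[21]=2 (border 'aa')
j=22 s[j]='d': k: 2→1→0; π[22]=0 (border '')
j=23 s[j]='e': π[23]=0 (border '')
j=24 s[j]='b': π[24]=0 (border '')
j=25 s[j]='a': π[25]=1 (border 'a')
j=26 s[j]='b': k: 1→0; π[26]=0 (border '')

[0, 1, 2, 0, 1, 0, 0, 0, 1, 0, 0, 0, 1, 0, 0, 0, 0, 0, 1, 0, 1, 2, 0, 0, 0, 1, 0]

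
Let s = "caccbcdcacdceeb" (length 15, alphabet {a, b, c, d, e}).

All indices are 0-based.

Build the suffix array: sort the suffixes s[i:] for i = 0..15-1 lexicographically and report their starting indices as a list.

rank | idx | suffix
   0 |   1 | accbcdcacdceeb
   1 |   8 | acdceeb
   2 |  14 | b
   3 |   4 | bcdcacdceeb
   4 |   0 | caccbcdcacdceeb
   5 |   7 | cacdceeb
   6 |   3 | cbcdcacdceeb
   7 |   2 | ccbcdcacdceeb
   8 |   5 | cdcacdceeb
   9 |   9 | cdceeb
  10 |  11 | ceeb
  11 |   6 | dcacdceeb
  12 |  10 | dceeb
  13 |  13 | eb
  14 |  12 | eeb

[1, 8, 14, 4, 0, 7, 3, 2, 5, 9, 11, 6, 10, 13, 12]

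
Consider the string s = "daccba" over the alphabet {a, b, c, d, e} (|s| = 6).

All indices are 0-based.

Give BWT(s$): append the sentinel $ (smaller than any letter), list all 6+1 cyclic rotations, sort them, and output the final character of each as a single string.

rank  rotation last
    0  $daccba  a
    1  a$daccb  b
    2  accba$d  d
    3  ba$dacc  c
    4  cba$dac  c
    5  ccba$da  a
    6  daccba$  $

abdcca$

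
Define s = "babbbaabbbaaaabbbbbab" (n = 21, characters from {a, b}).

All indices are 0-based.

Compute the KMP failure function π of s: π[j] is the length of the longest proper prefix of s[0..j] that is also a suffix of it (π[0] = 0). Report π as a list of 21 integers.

π[0] = 0
j=1 s[j]='a': π[1]=0 (border '')
j=2 s[j]='b': π[2]=1 (border 'b')
j=3 s[j]='b': k: 1→0; π[3]=1 (border 'b')
j=4 s[j]='b': k: 1→0; π[4]=1 (border 'b')
j=5 s[j]='a': π[5]=2 (border 'ba')
j=6 s[j]='a': k: 2→0; π[6]=0 (border '')
j=7 s[j]='b': π[7]=1 (border 'b')
j=8 s[j]='b': k: 1→0; π[8]=1 (border 'b')
j=9 s[j]='b': k: 1→0; π[9]=1 (border 'b')
j=10 s[j]='a': π[10]=2 (border 'ba')
j=11 s[j]='a': k: 2→0; π[11]=0 (border '')
j=12 s[j]='a': π[12]=0 (border '')
j=13 s[j]='a': π[13]=0 (border '')
j=14 s[j]='b': π[14]=1 (border 'b')
j=15 s[j]='b': k: 1→0; π[15]=1 (border 'b')
j=16 s[j]='b': k: 1→0; π[16]=1 (border 'b')
j=17 s[j]='b': k: 1→0; π[17]=1 (border 'b')
j=18 s[j]='b': k: 1→0; π[18]=1 (border 'b')
j=19 s[j]='a': π[19]=2 (border 'ba')
j=20 s[j]='b': π[20]=3 (border 'bab')

[0, 0, 1, 1, 1, 2, 0, 1, 1, 1, 2, 0, 0, 0, 1, 1, 1, 1, 1, 2, 3]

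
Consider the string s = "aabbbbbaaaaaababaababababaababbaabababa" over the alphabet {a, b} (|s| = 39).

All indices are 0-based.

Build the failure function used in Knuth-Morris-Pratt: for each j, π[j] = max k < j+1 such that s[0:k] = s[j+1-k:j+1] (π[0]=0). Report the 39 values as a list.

[0, 1, 0, 0, 0, 0, 0, 1, 2, 2, 2, 2, 2, 3, 1, 0, 1, 2, 3, 1, 0, 1, 0, 1, 0, 1, 2, 3, 1, 0, 0, 1, 2, 3, 1, 0, 1, 0, 1]

π[0] = 0
j=1 s[j]='a': π[1]=1 (border 'a')
j=2 s[j]='b': k: 1→0; π[2]=0 (border '')
j=3 s[j]='b': π[3]=0 (border '')
j=4 s[j]='b': π[4]=0 (border '')
j=5 s[j]='b': π[5]=0 (border '')
j=6 s[j]='b': π[6]=0 (border '')
j=7 s[j]='a': π[7]=1 (border 'a')
j=8 s[j]='a': π[8]=2 (border 'aa')
j=9 s[j]='a': k: 2→1; π[9]=2 (border 'aa')
j=10 s[j]='a': k: 2→1; π[10]=2 (border 'aa')
j=11 s[j]='a': k: 2→1; π[11]=2 (border 'aa')
j=12 s[j]='a': k: 2→1; π[12]=2 (border 'aa')
j=13 s[j]='b': π[13]=3 (border 'aab')
j=14 s[j]='a': k: 3→0; π[14]=1 (border 'a')
j=15 s[j]='b': k: 1→0; π[15]=0 (border '')
j=16 s[j]='a': π[16]=1 (border 'a')
j=17 s[j]='a': π[17]=2 (border 'aa')
j=18 s[j]='b': π[18]=3 (border 'aab')
j=19 s[j]='a': k: 3→0; π[19]=1 (border 'a')
j=20 s[j]='b': k: 1→0; π[20]=0 (border '')
j=21 s[j]='a': π[21]=1 (border 'a')
j=22 s[j]='b': k: 1→0; π[22]=0 (border '')
j=23 s[j]='a': π[23]=1 (border 'a')
j=24 s[j]='b': k: 1→0; π[24]=0 (border '')
j=25 s[j]='a': π[25]=1 (border 'a')
j=26 s[j]='a': π[26]=2 (border 'aa')
j=27 s[j]='b': π[27]=3 (border 'aab')
j=28 s[j]='a': k: 3→0; π[28]=1 (border 'a')
j=29 s[j]='b': k: 1→0; π[29]=0 (border '')
j=30 s[j]='b': π[30]=0 (border '')
j=31 s[j]='a': π[31]=1 (border 'a')
j=32 s[j]='a': π[32]=2 (border 'aa')
j=33 s[j]='b': π[33]=3 (border 'aab')
j=34 s[j]='a': k: 3→0; π[34]=1 (border 'a')
j=35 s[j]='b': k: 1→0; π[35]=0 (border '')
j=36 s[j]='a': π[36]=1 (border 'a')
j=37 s[j]='b': k: 1→0; π[37]=0 (border '')
j=38 s[j]='a': π[38]=1 (border 'a')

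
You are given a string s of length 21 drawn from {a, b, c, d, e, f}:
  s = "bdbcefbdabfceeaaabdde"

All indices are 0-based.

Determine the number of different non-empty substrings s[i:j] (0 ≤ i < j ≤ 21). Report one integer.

rank | idx | suffix
   0 |  14 | aaabdde
   1 |  15 | aabdde
   2 |  16 | abdde
   3 |   8 | abfceeaaabdde
   4 |   2 | bcefbdabfceeaaabdde
   5 |   6 | bdabfceeaaabdde
   6 |   0 | bdbcefbdabfceeaaabdde
   7 |  17 | bdde
   8 |   9 | bfceeaaabdde
   9 |  11 | ceeaaabdde
  10 |   3 | cefbdabfceeaaabdde
  11 |   7 | dabfceeaaabdde
  12 |   1 | dbcefbdabfceeaaabdde
  13 |  18 | dde
  14 |  19 | de
  15 |  20 | e
  16 |  13 | eaaabdde
  17 |  12 | eeaaabdde
  18 |   4 | efbdabfceeaaabdde
  19 |   5 | fbdabfceeaaabdde
  20 |  10 | fceeaaabdde

SA = [14, 15, 16, 8, 2, 6, 0, 17, 9, 11, 3, 7, 1, 18, 19, 20, 13, 12, 4, 5, 10]
i: (SA[i-1],SA[i]) lcp shared
  1: (14,15) 2 'aa'
  2: (15,16) 1 'a'
  3: (16,8) 2 'ab'
  4: (8,2) 0 ''
  5: (2,6) 1 'b'
  6: (6,0) 2 'bd'
  7: (0,17) 2 'bd'
  8: (17,9) 1 'b'
  9: (9,11) 0 ''
  10: (11,3) 2 'ce'
  11: (3,7) 0 ''
  12: (7,1) 1 'd'
  13: (1,18) 1 'd'
  14: (18,19) 1 'd'
  15: (19,20) 0 ''
  16: (20,13) 1 'e'
  17: (13,12) 1 'e'
  18: (12,4) 1 'e'
  19: (4,5) 0 ''
  20: (5,10) 1 'f'

n(n+1)/2 = 21·22/2 = 231
Σ LCP = 0 + 2 + 1 + 2 + 0 + 1 + 2 + 2 + 1 + 0 + 2 + 0 + 1 + 1 + 1 + 0 + 1 + 1 + 1 + 0 + 1 = 20
distinct = 231 − 20 = 211

211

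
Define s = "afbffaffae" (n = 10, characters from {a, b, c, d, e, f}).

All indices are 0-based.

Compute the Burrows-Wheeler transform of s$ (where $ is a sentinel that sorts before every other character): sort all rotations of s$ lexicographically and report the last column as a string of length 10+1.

ef$ffaffaab

rank  rotation     last
    0  $afbffaffae  e
    1  ae$afbffaff  f
    2  afbffaffae$  $
    3  affae$afbff  f
    4  bffaffae$af  f
    5  e$afbffaffa  a
    6  fae$afbffaf  f
    7  faffae$afbf  f
    8  fbffaffae$a  a
    9  ffae$afbffa  a
   10  ffaffae$afb  b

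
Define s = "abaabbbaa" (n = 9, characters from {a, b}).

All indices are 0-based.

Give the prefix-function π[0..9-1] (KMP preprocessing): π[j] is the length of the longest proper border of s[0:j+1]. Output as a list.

[0, 0, 1, 1, 2, 0, 0, 1, 1]

π[0] = 0
j=1 s[j]='b': π[1]=0 (border '')
j=2 s[j]='a': π[2]=1 (border 'a')
j=3 s[j]='a': k: 1→0; π[3]=1 (border 'a')
j=4 s[j]='b': π[4]=2 (border 'ab')
j=5 s[j]='b': k: 2→0; π[5]=0 (border '')
j=6 s[j]='b': π[6]=0 (border '')
j=7 s[j]='a': π[7]=1 (border 'a')
j=8 s[j]='a': k: 1→0; π[8]=1 (border 'a')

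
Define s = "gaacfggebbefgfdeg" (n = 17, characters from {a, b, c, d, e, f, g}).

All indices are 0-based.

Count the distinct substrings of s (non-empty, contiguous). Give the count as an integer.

sorted suffixes:
  #0 SA[0]=1  'aacfggebbefgfdeg'
  #1 SA[1]=2  'acfggebbefgfdeg'
  #2 SA[2]=8  'bbefgfdeg'
  #3 SA[3]=9  'befgfdeg'
  #4 SA[4]=3  'cfggebbefgfdeg'
  #5 SA[5]=14  'deg'
  #6 SA[6]=7  'ebbefgfdeg'
  #7 SA[7]=10  'efgfdeg'
  #8 SA[8]=15  'eg'
  #9 SA[9]=13  'fdeg'
  #10 SA[10]=11  'fgfdeg'
  #11 SA[11]=4  'fggebbefgfdeg'
  #12 SA[12]=16  'g'
  #13 SA[13]=0  'gaacfggebbefgfdeg'
  #14 SA[14]=6  'gebbefgfdeg'
  #15 SA[15]=12  'gfdeg'
  #16 SA[16]=5  'ggebbefgfdeg'

SA = [1, 2, 8, 9, 3, 14, 7, 10, 15, 13, 11, 4, 16, 0, 6, 12, 5]
[i] adj suffixes → lcp
  [1] 1/2 → 1 ('a')
  [2] 2/8 → 0 ('')
  [3] 8/9 → 1 ('b')
  [4] 9/3 → 0 ('')
  [5] 3/14 → 0 ('')
  [6] 14/7 → 0 ('')
  [7] 7/10 → 1 ('e')
  [8] 10/15 → 1 ('e')
  [9] 15/13 → 0 ('')
  [10] 13/11 → 1 ('f')
  [11] 11/4 → 2 ('fg')
  [12] 4/16 → 0 ('')
  [13] 16/0 → 1 ('g')
  [14] 0/6 → 1 ('g')
  [15] 6/12 → 1 ('g')
  [16] 12/5 → 1 ('g')

n(n+1)/2 = 17·18/2 = 153
Σ LCP = 0 + 1 + 0 + 1 + 0 + 0 + 0 + 1 + 1 + 0 + 1 + 2 + 0 + 1 + 1 + 1 + 1 = 11
distinct = 153 − 11 = 142

142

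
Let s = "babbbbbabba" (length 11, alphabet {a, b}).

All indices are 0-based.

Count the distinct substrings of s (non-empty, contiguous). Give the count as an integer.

43

rank | idx | suffix
   0 |  10 | a
   1 |   7 | abba
   2 |   1 | abbbbbabba
   3 |   9 | ba
   4 |   6 | babba
   5 |   0 | babbbbbabba
   6 |   8 | bba
   7 |   5 | bbabba
   8 |   4 | bbbabba
   9 |   3 | bbbbabba
  10 |   2 | bbbbbabba

SA = [10, 7, 1, 9, 6, 0, 8, 5, 4, 3, 2]
rank  pair      lcp
   1  s[10:],s[7:]  1  'a'
   2  s[7:],s[1:]  3  'abb'
   3  s[1:],s[9:]  0  ''
   4  s[9:],s[6:]  2  'ba'
   5  s[6:],s[0:]  4  'babb'
   6  s[0:],s[8:]  1  'b'
   7  s[8:],s[5:]  3  'bba'
   8  s[5:],s[4:]  2  'bb'
   9  s[4:],s[3:]  3  'bbb'
  10  s[3:],s[2:]  4  'bbbb'

n(n+1)/2 = 11·12/2 = 66
Σ LCP = 0 + 1 + 3 + 0 + 2 + 4 + 1 + 3 + 2 + 3 + 4 = 23
distinct = 66 − 23 = 43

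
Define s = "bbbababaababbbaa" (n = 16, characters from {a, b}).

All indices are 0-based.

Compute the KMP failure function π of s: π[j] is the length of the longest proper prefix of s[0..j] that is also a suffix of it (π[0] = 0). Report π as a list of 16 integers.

π[0] = 0
j=1 s[j]='b': π[1]=1 (border 'b')
j=2 s[j]='b': π[2]=2 (border 'bb')
j=3 s[j]='a': k: 2→1→0; π[3]=0 (border '')
j=4 s[j]='b': π[4]=1 (border 'b')
j=5 s[j]='a': k: 1→0; π[5]=0 (border '')
j=6 s[j]='b': π[6]=1 (border 'b')
j=7 s[j]='a': k: 1→0; π[7]=0 (border '')
j=8 s[j]='a': π[8]=0 (border '')
j=9 s[j]='b': π[9]=1 (border 'b')
j=10 s[j]='a': k: 1→0; π[10]=0 (border '')
j=11 s[j]='b': π[11]=1 (border 'b')
j=12 s[j]='b': π[12]=2 (border 'bb')
j=13 s[j]='b': π[13]=3 (border 'bbb')
j=14 s[j]='a': π[14]=4 (border 'bbba')
j=15 s[j]='a': k: 4→0; π[15]=0 (border '')

[0, 1, 2, 0, 1, 0, 1, 0, 0, 1, 0, 1, 2, 3, 4, 0]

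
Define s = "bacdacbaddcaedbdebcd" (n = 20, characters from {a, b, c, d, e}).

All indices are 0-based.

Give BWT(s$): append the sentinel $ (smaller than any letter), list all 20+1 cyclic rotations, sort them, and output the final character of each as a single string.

rank  rotation               last
    0  $bacdacbaddcaedbdebcd  d
    1  acbaddcaedbdebcd$bacd  d
    2  acdacbaddcaedbdebcd$b  b
    3  addcaedbdebcd$bacdacb  b
    4  aedbdebcd$bacdacbaddc  c
    5  bacdacbaddcaedbdebcd$  $
    6  baddcaedbdebcd$bacdac  c
    7  bcd$bacdacbaddcaedbde  e
    8  bdebcd$bacdacbaddcaed  d
    9  caedbdebcd$bacdacbadd  d
   10  cbaddcaedbdebcd$bacda  a
   11  cd$bacdacbaddcaedbdeb  b
   12  cdacbaddcaedbdebcd$ba  a
   13  d$bacdacbaddcaedbdebc  c
   14  dacbaddcaedbdebcd$bac  c
   15  dbdebcd$bacdacbaddcae  e
   16  dcaedbdebcd$bacdacbad  d
   17  ddcaedbdebcd$bacdacba  a
   18  debcd$bacdacbaddcaedb  b
   19  ebcd$bacdacbaddcaedbd  d
   20  edbdebcd$bacdacbaddca  a

ddbbc$ceddabaccedabda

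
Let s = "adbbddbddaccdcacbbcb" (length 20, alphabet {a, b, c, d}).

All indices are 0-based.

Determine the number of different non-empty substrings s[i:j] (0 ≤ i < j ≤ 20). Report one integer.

187

rank→(start, suffix):
  0 → (14, 'acbbcb')
  1 → (9, 'accdcacbbcb')
  2 → (0, 'adbbddbddaccdcacbbcb')
  3 → (19, 'b')
  4 → (16, 'bbcb')
  5 → (2, 'bbddbddaccdcacbbcb')
  6 → (17, 'bcb')
  7 → (6, 'bddaccdcacbbcb')
  8 → (3, 'bddbddaccdcacbbcb')
  9 → (13, 'cacbbcb')
  10 → (18, 'cb')
  11 → (15, 'cbbcb')
  12 → (10, 'ccdcacbbcb')
  13 → (11, 'cdcacbbcb')
  14 → (8, 'daccdcacbbcb')
  15 → (1, 'dbbddbddaccdcacbbcb')
  16 → (5, 'dbddaccdcacbbcb')
  17 → (12, 'dcacbbcb')
  18 → (7, 'ddaccdcacbbcb')
  19 → (4, 'ddbddaccdcacbbcb')

SA = [14, 9, 0, 19, 16, 2, 17, 6, 3, 13, 18, 15, 10, 11, 8, 1, 5, 12, 7, 4]
rank  pair      lcp
   1  s[14:],s[9:]  2  'ac'
   2  s[9:],s[0:]  1  'a'
   3  s[0:],s[19:]  0  ''
   4  s[19:],s[16:]  1  'b'
   5  s[16:],s[2:]  2  'bb'
   6  s[2:],s[17:]  1  'b'
   7  s[17:],s[6:]  1  'b'
   8  s[6:],s[3:]  3  'bdd'
   9  s[3:],s[13:]  0  ''
  10  s[13:],s[18:]  1  'c'
  11  s[18:],s[15:]  2  'cb'
  12  s[15:],s[10:]  1  'c'
  13  s[10:],s[11:]  1  'c'
  14  s[11:],s[8:]  0  ''
  15  s[8:],s[1:]  1  'd'
  16  s[1:],s[5:]  2  'db'
  17  s[5:],s[12:]  1  'd'
  18  s[12:],s[7:]  1  'd'
  19  s[7:],s[4:]  2  'dd'

n(n+1)/2 = 20·21/2 = 210
Σ LCP = 0 + 2 + 1 + 0 + 1 + 2 + 1 + 1 + 3 + 0 + 1 + 2 + 1 + 1 + 0 + 1 + 2 + 1 + 1 + 2 = 23
distinct = 210 − 23 = 187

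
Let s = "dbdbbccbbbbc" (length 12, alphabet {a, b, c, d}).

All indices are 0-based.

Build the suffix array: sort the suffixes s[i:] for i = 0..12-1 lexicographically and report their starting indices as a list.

rank | idx | suffix
   0 |   7 | bbbbc
   1 |   8 | bbbc
   2 |   9 | bbc
   3 |   3 | bbccbbbbc
   4 |  10 | bc
   5 |   4 | bccbbbbc
   6 |   1 | bdbbccbbbbc
   7 |  11 | c
   8 |   6 | cbbbbc
   9 |   5 | ccbbbbc
  10 |   2 | dbbccbbbbc
  11 |   0 | dbdbbccbbbbc

[7, 8, 9, 3, 10, 4, 1, 11, 6, 5, 2, 0]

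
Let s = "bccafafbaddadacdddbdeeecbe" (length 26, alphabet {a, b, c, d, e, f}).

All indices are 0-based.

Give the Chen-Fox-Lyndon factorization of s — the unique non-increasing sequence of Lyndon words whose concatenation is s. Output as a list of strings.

emit factor 1: 'bcc' (i=0, period=3)
emit factor 2: 'afafb' (i=3, period=5)
emit factor 3: 'add' (i=8, period=3)
emit factor 4: 'ad' (i=11, period=2)
emit factor 5: 'acdddbdeeecbe' (i=13, period=13)

["bcc", "afafb", "add", "ad", "acdddbdeeecbe"]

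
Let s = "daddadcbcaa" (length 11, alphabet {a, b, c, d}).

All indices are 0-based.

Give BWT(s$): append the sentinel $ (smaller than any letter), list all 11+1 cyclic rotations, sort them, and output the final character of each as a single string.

aacddcbdd$aa

rank  rotation      last
    0  $daddadcbcaa  a
    1  a$daddadcbca  a
    2  aa$daddadcbc  c
    3  adcbcaa$dadd  d
    4  addadcbcaa$d  d
    5  bcaa$daddadc  c
    6  caa$daddadcb  b
    7  cbcaa$daddad  d
    8  dadcbcaa$dad  d
    9  daddadcbcaa$  $
   10  dcbcaa$dadda  a
   11  ddadcbcaa$da  a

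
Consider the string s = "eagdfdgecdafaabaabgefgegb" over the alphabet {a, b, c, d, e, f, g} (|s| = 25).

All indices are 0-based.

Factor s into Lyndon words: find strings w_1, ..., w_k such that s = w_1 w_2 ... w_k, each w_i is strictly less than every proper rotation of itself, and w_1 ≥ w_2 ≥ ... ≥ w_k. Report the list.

["e", "agdfdgecd", "af", "aabaabgefgegb"]

emit factor 1: 'e' (i=0, period=1)
emit factor 2: 'agdfdgecd' (i=1, period=9)
emit factor 3: 'af' (i=10, period=2)
emit factor 4: 'aabaabgefgegb' (i=12, period=13)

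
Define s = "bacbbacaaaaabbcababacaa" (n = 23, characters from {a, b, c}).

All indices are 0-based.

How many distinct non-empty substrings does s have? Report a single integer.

rank→(start, suffix):
  0 → (22, 'a')
  1 → (21, 'aa')
  2 → (7, 'aaaaabbcababacaa')
  3 → (8, 'aaaabbcababacaa')
  4 → (9, 'aaabbcababacaa')
  5 → (10, 'aabbcababacaa')
  6 → (15, 'ababacaa')
  7 → (17, 'abacaa')
  8 → (11, 'abbcababacaa')
  9 → (19, 'acaa')
  10 → (5, 'acaaaaabbcababacaa')
  11 → (1, 'acbbacaaaaabbcababacaa')
  12 → (16, 'babacaa')
  13 → (18, 'bacaa')
  14 → (4, 'bacaaaaabbcababacaa')
  15 → (0, 'bacbbacaaaaabbcababacaa')
  16 → (3, 'bbacaaaaabbcababacaa')
  17 → (12, 'bbcababacaa')
  18 → (13, 'bcababacaa')
  19 → (20, 'caa')
  20 → (6, 'caaaaabbcababacaa')
  21 → (14, 'cababacaa')
  22 → (2, 'cbbacaaaaabbcababacaa')

SA = [22, 21, 7, 8, 9, 10, 15, 17, 11, 19, 5, 1, 16, 18, 4, 0, 3, 12, 13, 20, 6, 14, 2]
[i] adj suffixes → lcp
  [1] 22/21 → 1 ('a')
  [2] 21/7 → 2 ('aa')
  [3] 7/8 → 4 ('aaaa')
  [4] 8/9 → 3 ('aaa')
  [5] 9/10 → 2 ('aa')
  [6] 10/15 → 1 ('a')
  [7] 15/17 → 3 ('aba')
  [8] 17/11 → 2 ('ab')
  [9] 11/19 → 1 ('a')
  [10] 19/5 → 4 ('acaa')
  [11] 5/1 → 2 ('ac')
  [12] 1/16 → 0 ('')
  [13] 16/18 → 2 ('ba')
  [14] 18/4 → 5 ('bacaa')
  [15] 4/0 → 3 ('bac')
  [16] 0/3 → 1 ('b')
  [17] 3/12 → 2 ('bb')
  [18] 12/13 → 1 ('b')
  [19] 13/20 → 0 ('')
  [20] 20/6 → 3 ('caa')
  [21] 6/14 → 2 ('ca')
  [22] 14/2 → 1 ('c')

n(n+1)/2 = 23·24/2 = 276
Σ LCP = 0 + 1 + 2 + 4 + 3 + 2 + 1 + 3 + 2 + 1 + 4 + 2 + 0 + 2 + 5 + 3 + 1 + 2 + 1 + 0 + 3 + 2 + 1 = 45
distinct = 276 − 45 = 231

231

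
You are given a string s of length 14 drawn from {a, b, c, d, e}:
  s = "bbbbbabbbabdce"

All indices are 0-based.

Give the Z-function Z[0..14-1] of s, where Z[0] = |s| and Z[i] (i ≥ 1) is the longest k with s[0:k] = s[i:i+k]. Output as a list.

Z[0]=14
i=1: outside box; Z[1]=4 grow→box=[1,5)
i=2: min(r-i=3, Z[1]=4)=3; Z[2]=3
i=3: min(r-i=2, Z[2]=3)=2; Z[3]=2
i=4: min(r-i=1, Z[3]=2)=1; Z[4]=1
i=5: outside box; Z[5]=0
i=6: outside box; Z[6]=3 grow→box=[6,9)
i=7: min(r-i=2, Z[1]=4)=2; Z[7]=2
i=8: min(r-i=1, Z[2]=3)=1; Z[8]=1
i=9: outside box; Z[9]=0
i=10: outside box; Z[10]=1 grow→box=[10,11)
i=11: outside box; Z[11]=0
i=12: outside box; Z[12]=0
i=13: outside box; Z[13]=0

[14, 4, 3, 2, 1, 0, 3, 2, 1, 0, 1, 0, 0, 0]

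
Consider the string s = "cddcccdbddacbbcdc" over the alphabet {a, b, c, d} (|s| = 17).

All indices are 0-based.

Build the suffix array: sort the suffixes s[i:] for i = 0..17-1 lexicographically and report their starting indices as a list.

rank→(start, suffix):
  0 → (10, 'acbbcdc')
  1 → (12, 'bbcdc')
  2 → (13, 'bcdc')
  3 → (7, 'bddacbbcdc')
  4 → (16, 'c')
  5 → (11, 'cbbcdc')
  6 → (3, 'cccdbddacbbcdc')
  7 → (4, 'ccdbddacbbcdc')
  8 → (5, 'cdbddacbbcdc')
  9 → (14, 'cdc')
  10 → (0, 'cddcccdbddacbbcdc')
  11 → (9, 'dacbbcdc')
  12 → (6, 'dbddacbbcdc')
  13 → (15, 'dc')
  14 → (2, 'dcccdbddacbbcdc')
  15 → (8, 'ddacbbcdc')
  16 → (1, 'ddcccdbddacbbcdc')

[10, 12, 13, 7, 16, 11, 3, 4, 5, 14, 0, 9, 6, 15, 2, 8, 1]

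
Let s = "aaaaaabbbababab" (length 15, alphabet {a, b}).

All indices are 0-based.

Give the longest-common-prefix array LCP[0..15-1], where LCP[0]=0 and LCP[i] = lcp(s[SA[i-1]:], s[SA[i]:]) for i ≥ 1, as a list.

rank | idx | suffix
   0 |   0 | aaaaaabbbababab
   1 |   1 | aaaaabbbababab
   2 |   2 | aaaabbbababab
   3 |   3 | aaabbbababab
   4 |   4 | aabbbababab
   5 |  13 | ab
   6 |  11 | abab
   7 |   9 | ababab
   8 |   5 | abbbababab
   9 |  14 | b
  10 |  12 | bab
  11 |  10 | babab
  12 |   8 | bababab
  13 |   7 | bbababab
  14 |   6 | bbbababab

SA = [0, 1, 2, 3, 4, 13, 11, 9, 5, 14, 12, 10, 8, 7, 6]
[i] adj suffixes → lcp
  [1] 0/1 → 5 ('aaaaa')
  [2] 1/2 → 4 ('aaaa')
  [3] 2/3 → 3 ('aaa')
  [4] 3/4 → 2 ('aa')
  [5] 4/13 → 1 ('a')
  [6] 13/11 → 2 ('ab')
  [7] 11/9 → 4 ('abab')
  [8] 9/5 → 2 ('ab')
  [9] 5/14 → 0 ('')
  [10] 14/12 → 1 ('b')
  [11] 12/10 → 3 ('bab')
  [12] 10/8 → 5 ('babab')
  [13] 8/7 → 1 ('b')
  [14] 7/6 → 2 ('bb')

[0, 5, 4, 3, 2, 1, 2, 4, 2, 0, 1, 3, 5, 1, 2]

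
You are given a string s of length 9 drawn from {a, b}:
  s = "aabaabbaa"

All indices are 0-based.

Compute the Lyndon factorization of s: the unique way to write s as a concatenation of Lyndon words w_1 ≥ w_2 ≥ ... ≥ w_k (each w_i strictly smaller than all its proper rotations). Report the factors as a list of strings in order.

["aabaabb", "a", "a"]

emit factor 1: 'aabaabb' (i=0, period=7)
emit factor 2: 'a' (i=7, period=1)
emit factor 3: 'a' (i=8, period=1)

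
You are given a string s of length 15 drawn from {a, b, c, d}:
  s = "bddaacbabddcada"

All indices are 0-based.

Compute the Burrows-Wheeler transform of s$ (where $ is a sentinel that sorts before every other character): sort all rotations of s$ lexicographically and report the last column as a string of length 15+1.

rank  rotation          last
    0  $bddaacbabddcada  a
    1  a$bddaacbabddcad  d
    2  aacbabddcada$bdd  d
    3  abddcada$bddaacb  b
    4  acbabddcada$bdda  a
    5  ada$bddaacbabddc  c
    6  babddcada$bddaac  c
    7  bddaacbabddcada$  $
    8  bddcada$bddaacba  a
    9  cada$bddaacbabdd  d
   10  cbabddcada$bddaa  a
   11  da$bddaacbabddca  a
   12  daacbabddcada$bd  d
   13  dcada$bddaacbabd  d
   14  ddaacbabddcada$b  b
   15  ddcada$bddaacbab  b

addbacc$adaaddbb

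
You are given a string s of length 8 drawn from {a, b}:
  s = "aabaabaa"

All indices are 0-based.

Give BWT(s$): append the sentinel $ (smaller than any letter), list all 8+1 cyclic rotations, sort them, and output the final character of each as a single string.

rank  rotation   last
    0  $aabaabaa  a
    1  a$aabaaba  a
    2  aa$aabaab  b
    3  aabaa$aab  b
    4  aabaabaa$  $
    5  abaa$aaba  a
    6  abaabaa$a  a
    7  baa$aabaa  a
    8  baabaa$aa  a

aabb$aaaa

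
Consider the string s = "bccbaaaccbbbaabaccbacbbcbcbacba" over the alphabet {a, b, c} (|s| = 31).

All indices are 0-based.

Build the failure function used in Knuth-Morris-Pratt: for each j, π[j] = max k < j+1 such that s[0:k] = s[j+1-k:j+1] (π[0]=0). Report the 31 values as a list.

π[0] = 0
j=1 s[j]='c': π[1]=0 (border '')
j=2 s[j]='c': π[2]=0 (border '')
j=3 s[j]='b': π[3]=1 (border 'b')
j=4 s[j]='a': k: 1→0; π[4]=0 (border '')
j=5 s[j]='a': π[5]=0 (border '')
j=6 s[j]='a': π[6]=0 (border '')
j=7 s[j]='c': π[7]=0 (border '')
j=8 s[j]='c': π[8]=0 (border '')
j=9 s[j]='b': π[9]=1 (border 'b')
j=10 s[j]='b': k: 1→0; π[10]=1 (border 'b')
j=11 s[j]='b': k: 1→0; π[11]=1 (border 'b')
j=12 s[j]='a': k: 1→0; π[12]=0 (border '')
j=13 s[j]='a': π[13]=0 (border '')
j=14 s[j]='b': π[14]=1 (border 'b')
j=15 s[j]='a': k: 1→0; π[15]=0 (border '')
j=16 s[j]='c': π[16]=0 (border '')
j=17 s[j]='c': π[17]=0 (border '')
j=18 s[j]='b': π[18]=1 (border 'b')
j=19 s[j]='a': k: 1→0; π[19]=0 (border '')
j=20 s[j]='c': π[20]=0 (border '')
j=21 s[j]='b': π[21]=1 (border 'b')
j=22 s[j]='b': k: 1→0; π[22]=1 (border 'b')
j=23 s[j]='c': π[23]=2 (border 'bc')
j=24 s[j]='b': k: 2→0; π[24]=1 (border 'b')
j=25 s[j]='c': π[25]=2 (border 'bc')
j=26 s[j]='b': k: 2→0; π[26]=1 (border 'b')
j=27 s[j]='a': k: 1→0; π[27]=0 (border '')
j=28 s[j]='c': π[28]=0 (border '')
j=29 s[j]='b': π[29]=1 (border 'b')
j=30 s[j]='a': k: 1→0; π[30]=0 (border '')

[0, 0, 0, 1, 0, 0, 0, 0, 0, 1, 1, 1, 0, 0, 1, 0, 0, 0, 1, 0, 0, 1, 1, 2, 1, 2, 1, 0, 0, 1, 0]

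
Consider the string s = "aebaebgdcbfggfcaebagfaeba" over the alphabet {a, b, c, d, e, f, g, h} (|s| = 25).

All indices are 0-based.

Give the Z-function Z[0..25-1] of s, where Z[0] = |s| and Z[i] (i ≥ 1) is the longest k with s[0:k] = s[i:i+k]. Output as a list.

[25, 0, 0, 3, 0, 0, 0, 0, 0, 0, 0, 0, 0, 0, 0, 4, 0, 0, 1, 0, 0, 4, 0, 0, 1]

Z[0]=25
i=1: i≥r, start 0; Z[1]=0
i=2: i≥r, start 0; Z[2]=0
i=3: i≥r, start 0; Z[3]=3 scan→box=[3,6)
i=4: min(r-i=2, Z[1]=0)=0; Z[4]=0
i=5: min(r-i=1, Z[2]=0)=0; Z[5]=0
i=6: i≥r, start 0; Z[6]=0
i=7: i≥r, start 0; Z[7]=0
i=8: i≥r, start 0; Z[8]=0
i=9: i≥r, start 0; Z[9]=0
i=10: i≥r, start 0; Z[10]=0
i=11: i≥r, start 0; Z[11]=0
i=12: i≥r, start 0; Z[12]=0
i=13: i≥r, start 0; Z[13]=0
i=14: i≥r, start 0; Z[14]=0
i=15: i≥r, start 0; Z[15]=4 scan→box=[15,19)
i=16: min(r-i=3, Z[1]=0)=0; Z[16]=0
i=17: min(r-i=2, Z[2]=0)=0; Z[17]=0
i=18: min(r-i=1, Z[3]=3)=1; Z[18]=1
i=19: i≥r, start 0; Z[19]=0
i=20: i≥r, start 0; Z[20]=0
i=21: i≥r, start 0; Z[21]=4 scan→box=[21,25)
i=22: min(r-i=3, Z[1]=0)=0; Z[22]=0
i=23: min(r-i=2, Z[2]=0)=0; Z[23]=0
i=24: min(r-i=1, Z[3]=3)=1; Z[24]=1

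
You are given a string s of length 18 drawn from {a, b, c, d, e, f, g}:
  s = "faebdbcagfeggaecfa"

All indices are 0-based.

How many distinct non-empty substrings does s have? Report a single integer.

sorted suffixes:
  #0 SA[0]=17  'a'
  #1 SA[1]=1  'aebdbcagfeggaecfa'
  #2 SA[2]=13  'aecfa'
  #3 SA[3]=7  'agfeggaecfa'
  #4 SA[4]=5  'bcagfeggaecfa'
  #5 SA[5]=3  'bdbcagfeggaecfa'
  #6 SA[6]=6  'cagfeggaecfa'
  #7 SA[7]=15  'cfa'
  #8 SA[8]=4  'dbcagfeggaecfa'
  #9 SA[9]=2  'ebdbcagfeggaecfa'
  #10 SA[10]=14  'ecfa'
  #11 SA[11]=10  'eggaecfa'
  #12 SA[12]=16  'fa'
  #13 SA[13]=0  'faebdbcagfeggaecfa'
  #14 SA[14]=9  'feggaecfa'
  #15 SA[15]=12  'gaecfa'
  #16 SA[16]=8  'gfeggaecfa'
  #17 SA[17]=11  'ggaecfa'

SA = [17, 1, 13, 7, 5, 3, 6, 15, 4, 2, 14, 10, 16, 0, 9, 12, 8, 11]
i: (SA[i-1],SA[i]) lcp shared
  1: (17,1) 1 'a'
  2: (1,13) 2 'ae'
  3: (13,7) 1 'a'
  4: (7,5) 0 ''
  5: (5,3) 1 'b'
  6: (3,6) 0 ''
  7: (6,15) 1 'c'
  8: (15,4) 0 ''
  9: (4,2) 0 ''
  10: (2,14) 1 'e'
  11: (14,10) 1 'e'
  12: (10,16) 0 ''
  13: (16,0) 2 'fa'
  14: (0,9) 1 'f'
  15: (9,12) 0 ''
  16: (12,8) 1 'g'
  17: (8,11) 1 'g'

n(n+1)/2 = 18·19/2 = 171
Σ LCP = 0 + 1 + 2 + 1 + 0 + 1 + 0 + 1 + 0 + 0 + 1 + 1 + 0 + 2 + 1 + 0 + 1 + 1 = 13
distinct = 171 − 13 = 158

158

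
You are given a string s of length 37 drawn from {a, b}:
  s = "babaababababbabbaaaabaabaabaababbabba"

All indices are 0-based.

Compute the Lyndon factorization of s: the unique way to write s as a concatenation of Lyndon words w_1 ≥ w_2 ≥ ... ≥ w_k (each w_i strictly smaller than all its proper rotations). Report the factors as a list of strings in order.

emit factor 1: 'b' (i=0, period=1)
emit factor 2: 'ab' (i=1, period=2)
emit factor 3: 'aababababbabb' (i=3, period=13)
emit factor 4: 'aaaabaabaabaababbabb' (i=16, period=20)
emit factor 5: 'a' (i=36, period=1)

["b", "ab", "aababababbabb", "aaaabaabaabaababbabb", "a"]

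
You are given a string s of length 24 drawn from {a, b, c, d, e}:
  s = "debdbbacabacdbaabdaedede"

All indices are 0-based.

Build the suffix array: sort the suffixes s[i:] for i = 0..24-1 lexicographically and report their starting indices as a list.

sorted suffixes:
  #0 SA[0]=14  'aabdaedede'
  #1 SA[1]=8  'abacdbaabdaedede'
  #2 SA[2]=15  'abdaedede'
  #3 SA[3]=6  'acabacdbaabdaedede'
  #4 SA[4]=10  'acdbaabdaedede'
  #5 SA[5]=18  'aedede'
  #6 SA[6]=13  'baabdaedede'
  #7 SA[7]=5  'bacabacdbaabdaedede'
  #8 SA[8]=9  'bacdbaabdaedede'
  #9 SA[9]=4  'bbacabacdbaabdaedede'
  #10 SA[10]=16  'bdaedede'
  #11 SA[11]=2  'bdbbacabacdbaabdaedede'
  #12 SA[12]=7  'cabacdbaabdaedede'
  #13 SA[13]=11  'cdbaabdaedede'
  #14 SA[14]=17  'daedede'
  #15 SA[15]=12  'dbaabdaedede'
  #16 SA[16]=3  'dbbacabacdbaabdaedede'
  #17 SA[17]=22  'de'
  #18 SA[18]=0  'debdbbacabacdbaabdaedede'
  #19 SA[19]=20  'dede'
  #20 SA[20]=23  'e'
  #21 SA[21]=1  'ebdbbacabacdbaabdaedede'
  #22 SA[22]=21  'ede'
  #23 SA[23]=19  'edede'

[14, 8, 15, 6, 10, 18, 13, 5, 9, 4, 16, 2, 7, 11, 17, 12, 3, 22, 0, 20, 23, 1, 21, 19]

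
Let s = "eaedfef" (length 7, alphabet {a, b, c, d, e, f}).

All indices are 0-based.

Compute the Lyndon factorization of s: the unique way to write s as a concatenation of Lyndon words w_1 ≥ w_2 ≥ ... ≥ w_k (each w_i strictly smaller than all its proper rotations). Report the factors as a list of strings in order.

emit factor 1: 'e' (i=0, period=1)
emit factor 2: 'aedfef' (i=1, period=6)

["e", "aedfef"]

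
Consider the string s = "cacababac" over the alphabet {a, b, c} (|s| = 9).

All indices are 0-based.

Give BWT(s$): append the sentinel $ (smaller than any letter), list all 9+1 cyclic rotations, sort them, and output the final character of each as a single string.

ccbbcaaaa$

rank  rotation    last
    0  $cacababac  c
    1  ababac$cac  c
    2  abac$cacab  b
    3  ac$cacabab  b
    4  acababac$c  c
    5  babac$caca  a
    6  bac$cacaba  a
    7  c$cacababa  a
    8  cababac$ca  a
    9  cacababac$  $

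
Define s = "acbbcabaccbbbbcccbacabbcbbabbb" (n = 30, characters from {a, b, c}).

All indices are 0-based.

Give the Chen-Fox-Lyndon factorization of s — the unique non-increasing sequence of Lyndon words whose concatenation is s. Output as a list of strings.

emit factor 1: 'acbbc' (i=0, period=5)
emit factor 2: 'abaccbbbbcccbacabbcbbabbb' (i=5, period=25)

["acbbc", "abaccbbbbcccbacabbcbbabbb"]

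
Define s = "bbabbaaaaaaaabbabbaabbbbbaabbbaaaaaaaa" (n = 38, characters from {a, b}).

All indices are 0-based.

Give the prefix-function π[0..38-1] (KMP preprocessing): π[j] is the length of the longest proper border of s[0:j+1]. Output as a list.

π[0] = 0
j=1 s[j]='b': π[1]=1 (border 'b')
j=2 s[j]='a': k: 1→0; π[2]=0 (border '')
j=3 s[j]='b': π[3]=1 (border 'b')
j=4 s[j]='b': π[4]=2 (border 'bb')
j=5 s[j]='a': π[5]=3 (border 'bba')
j=6 s[j]='a': k: 3→0; π[6]=0 (border '')
j=7 s[j]='a': π[7]=0 (border '')
j=8 s[j]='a': π[8]=0 (border '')
j=9 s[j]='a': π[9]=0 (border '')
j=10 s[j]='a': π[10]=0 (border '')
j=11 s[j]='a': π[11]=0 (border '')
j=12 s[j]='a': π[12]=0 (border '')
j=13 s[j]='b': π[13]=1 (border 'b')
j=14 s[j]='b': π[14]=2 (border 'bb')
j=15 s[j]='a': π[15]=3 (border 'bba')
j=16 s[j]='b': π[16]=4 (border 'bbab')
j=17 s[j]='b': π[17]=5 (border 'bbabb')
j=18 s[j]='a': π[18]=6 (border 'bbabba')
j=19 s[j]='a': π[19]=7 (border 'bbabbaa')
j=20 s[j]='b': k: 7→0; π[20]=1 (border 'b')
j=21 s[j]='b': π[21]=2 (border 'bb')
j=22 s[j]='b': k: 2→1; π[22]=2 (border 'bb')
j=23 s[j]='b': k: 2→1; π[23]=2 (border 'bb')
j=24 s[j]='b': k: 2→1; π[24]=2 (border 'bb')
j=25 s[j]='a': π[25]=3 (border 'bba')
j=26 s[j]='a': k: 3→0; π[26]=0 (border '')
j=27 s[j]='b': π[27]=1 (border 'b')
j=28 s[j]='b': π[28]=2 (border 'bb')
j=29 s[j]='b': k: 2→1; π[29]=2 (border 'bb')
j=30 s[j]='a': π[30]=3 (border 'bba')
j=31 s[j]='a': k: 3→0; π[31]=0 (border '')
j=32 s[j]='a': π[32]=0 (border '')
j=33 s[j]='a': π[33]=0 (border '')
j=34 s[j]='a': π[34]=0 (border '')
j=35 s[j]='a': π[35]=0 (border '')
j=36 s[j]='a': π[36]=0 (border '')
j=37 s[j]='a': π[37]=0 (border '')

[0, 1, 0, 1, 2, 3, 0, 0, 0, 0, 0, 0, 0, 1, 2, 3, 4, 5, 6, 7, 1, 2, 2, 2, 2, 3, 0, 1, 2, 2, 3, 0, 0, 0, 0, 0, 0, 0]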